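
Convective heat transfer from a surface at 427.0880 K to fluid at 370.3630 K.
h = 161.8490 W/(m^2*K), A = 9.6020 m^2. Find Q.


dT = 56.7250 K
Q = 161.8490 * 9.6020 * 56.7250 = 88154.8532 W

88154.8532 W


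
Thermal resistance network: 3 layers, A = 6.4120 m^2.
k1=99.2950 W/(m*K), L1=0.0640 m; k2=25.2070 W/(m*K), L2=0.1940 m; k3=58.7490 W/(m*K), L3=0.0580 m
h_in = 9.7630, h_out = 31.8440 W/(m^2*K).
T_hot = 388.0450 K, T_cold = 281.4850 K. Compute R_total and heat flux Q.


R_conv_in = 1/(9.7630*6.4120) = 0.0160
R_1 = 0.0640/(99.2950*6.4120) = 0.0001
R_2 = 0.1940/(25.2070*6.4120) = 0.0012
R_3 = 0.0580/(58.7490*6.4120) = 0.0002
R_conv_out = 1/(31.8440*6.4120) = 0.0049
R_total = 0.0223 K/W
Q = 106.5600 / 0.0223 = 4772.7645 W

R_total = 0.0223 K/W, Q = 4772.7645 W


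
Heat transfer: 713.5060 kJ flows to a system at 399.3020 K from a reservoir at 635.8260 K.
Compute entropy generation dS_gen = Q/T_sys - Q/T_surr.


dS_sys = 713.5060/399.3020 = 1.7869 kJ/K
dS_surr = -713.5060/635.8260 = -1.1222 kJ/K
dS_gen = 1.7869 - 1.1222 = 0.6647 kJ/K (irreversible)

dS_gen = 0.6647 kJ/K, irreversible


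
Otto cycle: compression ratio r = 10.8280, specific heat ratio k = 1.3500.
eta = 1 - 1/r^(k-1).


r^(k-1) = 2.3019
eta = 1 - 1/2.3019 = 0.5656 = 56.5582%

56.5582%


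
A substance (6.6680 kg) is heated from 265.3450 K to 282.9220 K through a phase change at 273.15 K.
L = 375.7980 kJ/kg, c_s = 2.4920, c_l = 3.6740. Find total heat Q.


Q1 (sensible, solid) = 6.6680 * 2.4920 * 7.8050 = 129.6930 kJ
Q2 (latent) = 6.6680 * 375.7980 = 2505.8211 kJ
Q3 (sensible, liquid) = 6.6680 * 3.6740 * 9.7720 = 239.3967 kJ
Q_total = 2874.9108 kJ

2874.9108 kJ


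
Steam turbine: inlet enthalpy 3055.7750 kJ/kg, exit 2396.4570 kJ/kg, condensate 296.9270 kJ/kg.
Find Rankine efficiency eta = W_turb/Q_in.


W = 659.3180 kJ/kg
Q_in = 2758.8480 kJ/kg
eta = 0.2390 = 23.8983%

eta = 23.8983%


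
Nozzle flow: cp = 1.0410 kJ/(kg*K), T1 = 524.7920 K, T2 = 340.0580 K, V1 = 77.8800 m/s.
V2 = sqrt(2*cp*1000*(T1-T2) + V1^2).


dT = 184.7340 K
2*cp*1000*dT = 384616.1880
V1^2 = 6065.2944
V2 = sqrt(390681.4824) = 625.0452 m/s

625.0452 m/s


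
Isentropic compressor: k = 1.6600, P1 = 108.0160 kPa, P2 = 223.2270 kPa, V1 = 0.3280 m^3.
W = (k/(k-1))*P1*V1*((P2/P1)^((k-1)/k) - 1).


(k-1)/k = 0.3976
(P2/P1)^exp = 1.3346
W = 2.5152 * 108.0160 * 0.3280 * (1.3346 - 1) = 29.8142 kJ

29.8142 kJ


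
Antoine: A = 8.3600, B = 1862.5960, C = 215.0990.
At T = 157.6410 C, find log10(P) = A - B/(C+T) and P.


C+T = 372.7400
B/(C+T) = 4.9970
log10(P) = 8.3600 - 4.9970 = 3.3630
P = 10^3.3630 = 2306.5446 mmHg

2306.5446 mmHg


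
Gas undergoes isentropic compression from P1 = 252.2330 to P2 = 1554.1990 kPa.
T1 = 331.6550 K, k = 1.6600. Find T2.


(k-1)/k = 0.3976
(P2/P1)^exp = 2.0605
T2 = 331.6550 * 2.0605 = 683.3851 K

683.3851 K


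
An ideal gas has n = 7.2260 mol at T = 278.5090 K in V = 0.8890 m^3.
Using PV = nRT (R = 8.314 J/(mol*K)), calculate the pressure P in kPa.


P = nRT/V = 7.2260 * 8.314 * 278.5090 / 0.8890
= 16731.9752 / 0.8890 = 18821.1194 Pa = 18.8211 kPa

18.8211 kPa


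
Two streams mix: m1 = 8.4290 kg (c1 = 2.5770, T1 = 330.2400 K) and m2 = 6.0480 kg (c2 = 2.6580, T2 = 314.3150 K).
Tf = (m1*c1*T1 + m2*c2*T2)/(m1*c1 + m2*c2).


num = 12226.1162
den = 37.7971
Tf = 323.4669 K

323.4669 K


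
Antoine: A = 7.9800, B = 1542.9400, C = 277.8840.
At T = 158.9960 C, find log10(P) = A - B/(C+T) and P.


C+T = 436.8800
B/(C+T) = 3.5317
log10(P) = 7.9800 - 3.5317 = 4.4483
P = 10^4.4483 = 28072.1090 mmHg

28072.1090 mmHg


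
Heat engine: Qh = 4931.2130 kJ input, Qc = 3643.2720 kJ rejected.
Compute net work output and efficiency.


W = 4931.2130 - 3643.2720 = 1287.9410 kJ
eta = 1287.9410 / 4931.2130 = 0.2612 = 26.1181%

W = 1287.9410 kJ, eta = 26.1181%


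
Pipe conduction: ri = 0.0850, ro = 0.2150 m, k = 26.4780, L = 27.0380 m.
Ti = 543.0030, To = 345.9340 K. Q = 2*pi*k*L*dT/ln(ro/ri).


dT = 197.0690 K
ln(ro/ri) = 0.9280
Q = 2*pi*26.4780*27.0380*197.0690 / 0.9280 = 955248.0005 W

955248.0005 W


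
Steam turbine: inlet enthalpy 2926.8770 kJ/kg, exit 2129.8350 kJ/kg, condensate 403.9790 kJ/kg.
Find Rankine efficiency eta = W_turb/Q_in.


W = 797.0420 kJ/kg
Q_in = 2522.8980 kJ/kg
eta = 0.3159 = 31.5923%

eta = 31.5923%


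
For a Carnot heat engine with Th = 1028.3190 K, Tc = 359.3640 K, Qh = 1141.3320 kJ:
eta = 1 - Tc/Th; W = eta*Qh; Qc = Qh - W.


eta = 1 - 359.3640/1028.3190 = 0.6505
W = 0.6505 * 1141.3320 = 742.4736 kJ
Qc = 1141.3320 - 742.4736 = 398.8584 kJ

eta = 65.0533%, W = 742.4736 kJ, Qc = 398.8584 kJ


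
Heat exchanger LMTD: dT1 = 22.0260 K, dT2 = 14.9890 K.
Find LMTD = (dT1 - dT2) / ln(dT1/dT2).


dT1/dT2 = 1.4695
ln(dT1/dT2) = 0.3849
LMTD = 7.0370 / 0.3849 = 18.2823 K

18.2823 K


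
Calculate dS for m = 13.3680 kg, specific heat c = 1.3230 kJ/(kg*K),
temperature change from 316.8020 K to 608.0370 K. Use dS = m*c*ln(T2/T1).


T2/T1 = 1.9193
ln(T2/T1) = 0.6520
dS = 13.3680 * 1.3230 * 0.6520 = 11.5305 kJ/K

11.5305 kJ/K


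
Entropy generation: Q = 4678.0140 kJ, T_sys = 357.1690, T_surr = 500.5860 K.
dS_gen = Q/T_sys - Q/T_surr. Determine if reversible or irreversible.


dS_sys = 4678.0140/357.1690 = 13.0975 kJ/K
dS_surr = -4678.0140/500.5860 = -9.3451 kJ/K
dS_gen = 13.0975 - 9.3451 = 3.7524 kJ/K (irreversible)

dS_gen = 3.7524 kJ/K, irreversible


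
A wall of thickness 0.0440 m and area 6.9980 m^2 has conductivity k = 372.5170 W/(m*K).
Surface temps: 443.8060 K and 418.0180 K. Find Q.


dT = 25.7880 K
Q = 372.5170 * 6.9980 * 25.7880 / 0.0440 = 1527865.1326 W

1527865.1326 W


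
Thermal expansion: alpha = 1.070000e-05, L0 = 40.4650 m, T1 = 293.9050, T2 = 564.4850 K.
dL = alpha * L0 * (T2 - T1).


dT = 270.5800 K
dL = 1.070000e-05 * 40.4650 * 270.5800 = 0.117155 m
L_final = 40.582155 m

dL = 0.117155 m


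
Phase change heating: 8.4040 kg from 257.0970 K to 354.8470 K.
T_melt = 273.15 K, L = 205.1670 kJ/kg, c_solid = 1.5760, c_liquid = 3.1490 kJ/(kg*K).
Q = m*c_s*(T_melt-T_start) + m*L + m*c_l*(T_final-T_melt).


Q1 (sensible, solid) = 8.4040 * 1.5760 * 16.0530 = 212.6172 kJ
Q2 (latent) = 8.4040 * 205.1670 = 1724.2235 kJ
Q3 (sensible, liquid) = 8.4040 * 3.1490 * 81.6970 = 2162.0454 kJ
Q_total = 4098.8861 kJ

4098.8861 kJ


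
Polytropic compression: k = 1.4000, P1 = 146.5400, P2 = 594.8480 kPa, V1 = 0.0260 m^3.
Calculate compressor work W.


(k-1)/k = 0.2857
(P2/P1)^exp = 1.4923
W = 3.5000 * 146.5400 * 0.0260 * (1.4923 - 1) = 6.5643 kJ

6.5643 kJ


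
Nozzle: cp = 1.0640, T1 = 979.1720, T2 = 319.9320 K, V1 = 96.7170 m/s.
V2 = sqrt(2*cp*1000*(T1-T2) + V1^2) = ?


dT = 659.2400 K
2*cp*1000*dT = 1402862.7200
V1^2 = 9354.1781
V2 = sqrt(1412216.8981) = 1188.3673 m/s

1188.3673 m/s


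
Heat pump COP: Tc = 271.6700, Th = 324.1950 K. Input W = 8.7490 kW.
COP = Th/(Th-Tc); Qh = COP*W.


COP = 324.1950 / 52.5250 = 6.1722
Qh = 6.1722 * 8.7490 = 54.0006 kW

COP = 6.1722, Qh = 54.0006 kW


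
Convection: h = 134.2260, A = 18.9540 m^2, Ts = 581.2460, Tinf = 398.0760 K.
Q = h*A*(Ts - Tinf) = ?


dT = 183.1700 K
Q = 134.2260 * 18.9540 * 183.1700 = 466006.3879 W

466006.3879 W


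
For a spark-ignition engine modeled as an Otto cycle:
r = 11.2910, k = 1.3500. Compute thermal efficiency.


r^(k-1) = 2.3359
eta = 1 - 1/2.3359 = 0.5719 = 57.1902%

57.1902%


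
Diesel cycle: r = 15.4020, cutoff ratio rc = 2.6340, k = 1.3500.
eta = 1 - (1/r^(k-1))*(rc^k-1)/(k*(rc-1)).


r^(k-1) = 2.6041
rc^k = 3.6968
eta = 0.5305 = 53.0519%

53.0519%


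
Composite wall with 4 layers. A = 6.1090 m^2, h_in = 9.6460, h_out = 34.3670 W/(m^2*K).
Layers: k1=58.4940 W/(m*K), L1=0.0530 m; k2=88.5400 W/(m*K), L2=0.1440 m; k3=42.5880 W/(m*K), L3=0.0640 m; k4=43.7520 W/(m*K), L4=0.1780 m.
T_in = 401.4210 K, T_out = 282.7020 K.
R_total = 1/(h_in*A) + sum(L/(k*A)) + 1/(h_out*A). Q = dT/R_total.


R_conv_in = 1/(9.6460*6.1090) = 0.0170
R_1 = 0.0530/(58.4940*6.1090) = 0.0001
R_2 = 0.1440/(88.5400*6.1090) = 0.0003
R_3 = 0.0640/(42.5880*6.1090) = 0.0002
R_4 = 0.1780/(43.7520*6.1090) = 0.0007
R_conv_out = 1/(34.3670*6.1090) = 0.0048
R_total = 0.0231 K/W
Q = 118.7190 / 0.0231 = 5148.3505 W

R_total = 0.0231 K/W, Q = 5148.3505 W


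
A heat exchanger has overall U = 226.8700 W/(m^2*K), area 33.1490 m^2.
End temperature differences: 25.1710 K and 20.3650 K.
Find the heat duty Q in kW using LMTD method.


LMTD = 22.6832 K
Q = 226.8700 * 33.1490 * 22.6832 = 170589.3717 W = 170.5894 kW

170.5894 kW


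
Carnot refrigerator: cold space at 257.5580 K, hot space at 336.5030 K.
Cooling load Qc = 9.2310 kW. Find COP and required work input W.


COP = 257.5580 / 78.9450 = 3.2625
W = 9.2310 / 3.2625 = 2.8294 kW

COP = 3.2625, W = 2.8294 kW


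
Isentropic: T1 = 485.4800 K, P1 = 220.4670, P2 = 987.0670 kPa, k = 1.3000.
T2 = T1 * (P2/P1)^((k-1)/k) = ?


(k-1)/k = 0.2308
(P2/P1)^exp = 1.4133
T2 = 485.4800 * 1.4133 = 686.1243 K

686.1243 K


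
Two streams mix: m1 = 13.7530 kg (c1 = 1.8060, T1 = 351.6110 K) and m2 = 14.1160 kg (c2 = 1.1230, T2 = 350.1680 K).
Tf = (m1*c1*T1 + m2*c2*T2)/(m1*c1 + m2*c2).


num = 14284.2422
den = 40.6902
Tf = 351.0488 K

351.0488 K


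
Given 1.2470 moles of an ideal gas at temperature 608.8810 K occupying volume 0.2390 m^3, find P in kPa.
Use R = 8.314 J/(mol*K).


P = nRT/V = 1.2470 * 8.314 * 608.8810 / 0.2390
= 6312.6091 / 0.2390 = 26412.5903 Pa = 26.4126 kPa

26.4126 kPa


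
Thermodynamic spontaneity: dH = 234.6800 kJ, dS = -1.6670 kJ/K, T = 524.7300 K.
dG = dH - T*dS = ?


T*dS = 524.7300 * -1.6670 = -874.7249 kJ
dG = 234.6800 + 874.7249 = 1109.4049 kJ (non-spontaneous)

dG = 1109.4049 kJ, non-spontaneous


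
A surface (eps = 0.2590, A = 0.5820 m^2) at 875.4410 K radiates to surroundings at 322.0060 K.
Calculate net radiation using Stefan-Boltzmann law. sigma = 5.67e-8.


T^4 = 5.8736e+11
Tsurr^4 = 1.0751e+10
Q = 0.2590 * 5.67e-8 * 0.5820 * 5.7661e+11 = 4928.2226 W

4928.2226 W


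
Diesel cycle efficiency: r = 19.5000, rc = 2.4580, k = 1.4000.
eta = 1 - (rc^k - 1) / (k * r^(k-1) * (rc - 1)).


r^(k-1) = 3.2811
rc^k = 3.5222
eta = 0.6234 = 62.3399%

62.3399%


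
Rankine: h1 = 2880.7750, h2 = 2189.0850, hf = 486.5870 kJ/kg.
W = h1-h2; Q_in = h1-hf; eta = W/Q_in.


W = 691.6900 kJ/kg
Q_in = 2394.1880 kJ/kg
eta = 0.2889 = 28.8904%

eta = 28.8904%


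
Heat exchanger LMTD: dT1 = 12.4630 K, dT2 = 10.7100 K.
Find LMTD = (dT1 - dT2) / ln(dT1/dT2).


dT1/dT2 = 1.1637
ln(dT1/dT2) = 0.1516
LMTD = 1.7530 / 0.1516 = 11.5644 K

11.5644 K


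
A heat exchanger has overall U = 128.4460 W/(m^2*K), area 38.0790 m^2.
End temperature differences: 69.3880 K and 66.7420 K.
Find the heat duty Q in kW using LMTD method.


LMTD = 68.0564 K
Q = 128.4460 * 38.0790 * 68.0564 = 332870.4671 W = 332.8705 kW

332.8705 kW


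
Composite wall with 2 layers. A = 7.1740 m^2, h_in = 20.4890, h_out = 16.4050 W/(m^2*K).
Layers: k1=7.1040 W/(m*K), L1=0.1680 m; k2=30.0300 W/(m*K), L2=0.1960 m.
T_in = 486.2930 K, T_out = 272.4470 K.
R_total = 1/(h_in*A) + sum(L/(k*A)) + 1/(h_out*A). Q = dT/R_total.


R_conv_in = 1/(20.4890*7.1740) = 0.0068
R_1 = 0.1680/(7.1040*7.1740) = 0.0033
R_2 = 0.1960/(30.0300*7.1740) = 0.0009
R_conv_out = 1/(16.4050*7.1740) = 0.0085
R_total = 0.0195 K/W
Q = 213.8460 / 0.0195 = 10962.8444 W

R_total = 0.0195 K/W, Q = 10962.8444 W


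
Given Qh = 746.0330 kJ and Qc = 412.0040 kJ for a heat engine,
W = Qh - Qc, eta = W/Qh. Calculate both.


W = 746.0330 - 412.0040 = 334.0290 kJ
eta = 334.0290 / 746.0330 = 0.4477 = 44.7740%

W = 334.0290 kJ, eta = 44.7740%


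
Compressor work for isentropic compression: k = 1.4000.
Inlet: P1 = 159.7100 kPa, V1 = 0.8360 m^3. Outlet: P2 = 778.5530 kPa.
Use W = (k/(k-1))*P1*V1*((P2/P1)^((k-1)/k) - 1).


(k-1)/k = 0.2857
(P2/P1)^exp = 1.5724
W = 3.5000 * 159.7100 * 0.8360 * (1.5724 - 1) = 267.4820 kJ

267.4820 kJ


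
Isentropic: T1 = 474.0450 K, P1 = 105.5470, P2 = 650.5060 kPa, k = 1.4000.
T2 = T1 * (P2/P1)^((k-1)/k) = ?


(k-1)/k = 0.2857
(P2/P1)^exp = 1.6814
T2 = 474.0450 * 1.6814 = 797.0366 K

797.0366 K


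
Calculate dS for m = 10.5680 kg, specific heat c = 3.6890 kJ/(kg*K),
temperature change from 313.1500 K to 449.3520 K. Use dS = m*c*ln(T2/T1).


T2/T1 = 1.4349
ln(T2/T1) = 0.3611
dS = 10.5680 * 3.6890 * 0.3611 = 14.0786 kJ/K

14.0786 kJ/K


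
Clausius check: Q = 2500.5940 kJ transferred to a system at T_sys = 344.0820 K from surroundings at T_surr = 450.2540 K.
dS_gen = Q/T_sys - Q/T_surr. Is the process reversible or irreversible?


dS_sys = 2500.5940/344.0820 = 7.2674 kJ/K
dS_surr = -2500.5940/450.2540 = -5.5537 kJ/K
dS_gen = 7.2674 - 5.5537 = 1.7137 kJ/K (irreversible)

dS_gen = 1.7137 kJ/K, irreversible


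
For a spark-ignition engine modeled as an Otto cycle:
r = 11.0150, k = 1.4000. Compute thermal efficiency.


r^(k-1) = 2.6109
eta = 1 - 1/2.6109 = 0.6170 = 61.6993%

61.6993%


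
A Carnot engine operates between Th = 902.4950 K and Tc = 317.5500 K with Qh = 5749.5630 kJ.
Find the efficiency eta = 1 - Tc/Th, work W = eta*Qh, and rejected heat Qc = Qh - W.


eta = 1 - 317.5500/902.4950 = 0.6481
W = 0.6481 * 5749.5630 = 3726.5338 kJ
Qc = 5749.5630 - 3726.5338 = 2023.0292 kJ

eta = 64.8142%, W = 3726.5338 kJ, Qc = 2023.0292 kJ


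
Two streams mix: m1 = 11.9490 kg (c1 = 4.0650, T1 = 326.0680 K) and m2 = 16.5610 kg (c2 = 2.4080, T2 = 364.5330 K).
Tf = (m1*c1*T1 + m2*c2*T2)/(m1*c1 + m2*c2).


num = 30375.1689
den = 88.4516
Tf = 343.4102 K

343.4102 K


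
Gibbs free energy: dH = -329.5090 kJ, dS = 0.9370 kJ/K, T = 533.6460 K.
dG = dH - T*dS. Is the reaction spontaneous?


T*dS = 533.6460 * 0.9370 = 500.0263 kJ
dG = -329.5090 - 500.0263 = -829.5353 kJ (spontaneous)

dG = -829.5353 kJ, spontaneous


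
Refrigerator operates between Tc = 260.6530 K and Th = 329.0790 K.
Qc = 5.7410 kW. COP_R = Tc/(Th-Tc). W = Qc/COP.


COP = 260.6530 / 68.4260 = 3.8093
W = 5.7410 / 3.8093 = 1.5071 kW

COP = 3.8093, W = 1.5071 kW


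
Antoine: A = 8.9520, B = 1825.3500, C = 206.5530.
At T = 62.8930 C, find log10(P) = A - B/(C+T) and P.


C+T = 269.4460
B/(C+T) = 6.7745
log10(P) = 8.9520 - 6.7745 = 2.1775
P = 10^2.1775 = 150.5027 mmHg

150.5027 mmHg


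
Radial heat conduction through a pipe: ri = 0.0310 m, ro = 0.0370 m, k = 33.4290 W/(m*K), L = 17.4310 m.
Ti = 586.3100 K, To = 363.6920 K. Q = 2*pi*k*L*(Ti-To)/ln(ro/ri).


dT = 222.6180 K
ln(ro/ri) = 0.1769
Q = 2*pi*33.4290*17.4310*222.6180 / 0.1769 = 4606622.4255 W

4606622.4255 W


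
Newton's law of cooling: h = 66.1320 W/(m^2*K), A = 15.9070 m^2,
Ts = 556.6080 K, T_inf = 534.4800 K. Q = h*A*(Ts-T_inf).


dT = 22.1280 K
Q = 66.1320 * 15.9070 * 22.1280 = 23277.8090 W

23277.8090 W


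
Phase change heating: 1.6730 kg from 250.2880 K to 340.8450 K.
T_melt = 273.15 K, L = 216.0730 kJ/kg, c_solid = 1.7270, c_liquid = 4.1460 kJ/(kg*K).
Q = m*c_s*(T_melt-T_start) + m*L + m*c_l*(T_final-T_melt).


Q1 (sensible, solid) = 1.6730 * 1.7270 * 22.8620 = 66.0545 kJ
Q2 (latent) = 1.6730 * 216.0730 = 361.4901 kJ
Q3 (sensible, liquid) = 1.6730 * 4.1460 * 67.6950 = 469.5500 kJ
Q_total = 897.0946 kJ

897.0946 kJ


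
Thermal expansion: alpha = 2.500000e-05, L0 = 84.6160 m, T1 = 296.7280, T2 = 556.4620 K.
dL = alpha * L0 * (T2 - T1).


dT = 259.7340 K
dL = 2.500000e-05 * 84.6160 * 259.7340 = 0.549441 m
L_final = 85.165441 m

dL = 0.549441 m


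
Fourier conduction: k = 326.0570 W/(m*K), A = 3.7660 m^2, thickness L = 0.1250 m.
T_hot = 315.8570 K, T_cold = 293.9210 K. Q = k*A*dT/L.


dT = 21.9360 K
Q = 326.0570 * 3.7660 * 21.9360 / 0.1250 = 215487.0960 W

215487.0960 W


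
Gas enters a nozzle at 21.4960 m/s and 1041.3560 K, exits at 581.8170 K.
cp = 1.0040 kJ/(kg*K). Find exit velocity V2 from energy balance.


dT = 459.5390 K
2*cp*1000*dT = 922754.3120
V1^2 = 462.0780
V2 = sqrt(923216.3900) = 960.8415 m/s

960.8415 m/s


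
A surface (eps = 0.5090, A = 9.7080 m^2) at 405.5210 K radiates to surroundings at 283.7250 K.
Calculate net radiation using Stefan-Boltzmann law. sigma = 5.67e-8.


T^4 = 2.7043e+10
Tsurr^4 = 6.4802e+09
Q = 0.5090 * 5.67e-8 * 9.7080 * 2.0563e+10 = 5761.1647 W

5761.1647 W


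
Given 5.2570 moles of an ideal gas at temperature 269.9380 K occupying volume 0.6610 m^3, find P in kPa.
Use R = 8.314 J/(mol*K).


P = nRT/V = 5.2570 * 8.314 * 269.9380 / 0.6610
= 11798.0986 / 0.6610 = 17848.8633 Pa = 17.8489 kPa

17.8489 kPa


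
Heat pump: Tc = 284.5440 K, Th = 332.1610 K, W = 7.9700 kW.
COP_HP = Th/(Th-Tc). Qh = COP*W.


COP = 332.1610 / 47.6170 = 6.9757
Qh = 6.9757 * 7.9700 = 55.5962 kW

COP = 6.9757, Qh = 55.5962 kW


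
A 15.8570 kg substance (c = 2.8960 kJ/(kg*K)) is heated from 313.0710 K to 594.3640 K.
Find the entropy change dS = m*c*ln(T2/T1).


T2/T1 = 1.8985
ln(T2/T1) = 0.6411
dS = 15.8570 * 2.8960 * 0.6411 = 29.4388 kJ/K

29.4388 kJ/K


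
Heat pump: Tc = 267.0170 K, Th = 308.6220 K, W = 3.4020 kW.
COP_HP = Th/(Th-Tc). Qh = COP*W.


COP = 308.6220 / 41.6050 = 7.4179
Qh = 7.4179 * 3.4020 = 25.2357 kW

COP = 7.4179, Qh = 25.2357 kW


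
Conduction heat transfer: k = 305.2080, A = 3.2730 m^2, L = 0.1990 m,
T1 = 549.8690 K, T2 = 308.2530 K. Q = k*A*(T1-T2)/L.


dT = 241.6160 K
Q = 305.2080 * 3.2730 * 241.6160 / 0.1990 = 1212870.7766 W

1212870.7766 W


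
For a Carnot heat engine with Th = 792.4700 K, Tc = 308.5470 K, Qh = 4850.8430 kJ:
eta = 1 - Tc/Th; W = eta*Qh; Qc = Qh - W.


eta = 1 - 308.5470/792.4700 = 0.6107
W = 0.6107 * 4850.8430 = 2962.1746 kJ
Qc = 4850.8430 - 2962.1746 = 1888.6684 kJ

eta = 61.0652%, W = 2962.1746 kJ, Qc = 1888.6684 kJ


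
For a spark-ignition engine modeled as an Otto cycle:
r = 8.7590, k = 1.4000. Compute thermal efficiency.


r^(k-1) = 2.3822
eta = 1 - 1/2.3822 = 0.5802 = 58.0223%

58.0223%


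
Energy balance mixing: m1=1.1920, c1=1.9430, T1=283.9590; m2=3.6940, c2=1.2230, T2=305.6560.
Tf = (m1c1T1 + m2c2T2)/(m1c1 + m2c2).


num = 2038.5460
den = 6.8338
Tf = 298.3026 K

298.3026 K


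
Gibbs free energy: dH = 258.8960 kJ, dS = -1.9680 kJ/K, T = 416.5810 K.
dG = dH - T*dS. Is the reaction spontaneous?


T*dS = 416.5810 * -1.9680 = -819.8314 kJ
dG = 258.8960 + 819.8314 = 1078.7274 kJ (non-spontaneous)

dG = 1078.7274 kJ, non-spontaneous


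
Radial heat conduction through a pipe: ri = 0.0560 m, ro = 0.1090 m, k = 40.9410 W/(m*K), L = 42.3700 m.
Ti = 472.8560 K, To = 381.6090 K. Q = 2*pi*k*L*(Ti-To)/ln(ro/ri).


dT = 91.2470 K
ln(ro/ri) = 0.6660
Q = 2*pi*40.9410*42.3700*91.2470 / 0.6660 = 1493288.1807 W

1493288.1807 W


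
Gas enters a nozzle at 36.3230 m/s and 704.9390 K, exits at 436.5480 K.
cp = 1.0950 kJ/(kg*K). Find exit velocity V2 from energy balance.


dT = 268.3910 K
2*cp*1000*dT = 587776.2900
V1^2 = 1319.3603
V2 = sqrt(589095.6503) = 767.5257 m/s

767.5257 m/s


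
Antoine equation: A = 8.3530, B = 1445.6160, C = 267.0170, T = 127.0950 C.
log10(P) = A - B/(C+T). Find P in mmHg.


C+T = 394.1120
B/(C+T) = 3.6680
log10(P) = 8.3530 - 3.6680 = 4.6850
P = 10^4.6850 = 48413.5075 mmHg

48413.5075 mmHg


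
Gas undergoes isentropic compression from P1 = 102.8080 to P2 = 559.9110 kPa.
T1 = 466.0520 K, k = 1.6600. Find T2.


(k-1)/k = 0.3976
(P2/P1)^exp = 1.9618
T2 = 466.0520 * 1.9618 = 914.3185 K

914.3185 K


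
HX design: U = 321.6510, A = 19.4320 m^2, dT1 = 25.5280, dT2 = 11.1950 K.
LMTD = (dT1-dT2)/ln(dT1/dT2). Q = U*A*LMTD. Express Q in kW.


LMTD = 17.3879 K
Q = 321.6510 * 19.4320 * 17.3879 = 108680.0069 W = 108.6800 kW

108.6800 kW


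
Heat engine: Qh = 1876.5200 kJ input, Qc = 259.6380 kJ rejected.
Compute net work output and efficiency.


W = 1876.5200 - 259.6380 = 1616.8820 kJ
eta = 1616.8820 / 1876.5200 = 0.8616 = 86.1639%

W = 1616.8820 kJ, eta = 86.1639%


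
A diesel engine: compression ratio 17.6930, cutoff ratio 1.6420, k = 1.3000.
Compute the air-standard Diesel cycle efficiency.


r^(k-1) = 2.3678
rc^k = 1.9054
eta = 0.5418 = 54.1838%

54.1838%


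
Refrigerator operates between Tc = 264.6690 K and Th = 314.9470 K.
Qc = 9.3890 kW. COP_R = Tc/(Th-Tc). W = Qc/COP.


COP = 264.6690 / 50.2780 = 5.2641
W = 9.3890 / 5.2641 = 1.7836 kW

COP = 5.2641, W = 1.7836 kW


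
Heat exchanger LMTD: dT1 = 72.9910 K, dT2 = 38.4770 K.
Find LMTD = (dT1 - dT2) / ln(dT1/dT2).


dT1/dT2 = 1.8970
ln(dT1/dT2) = 0.6403
LMTD = 34.5140 / 0.6403 = 53.9049 K

53.9049 K


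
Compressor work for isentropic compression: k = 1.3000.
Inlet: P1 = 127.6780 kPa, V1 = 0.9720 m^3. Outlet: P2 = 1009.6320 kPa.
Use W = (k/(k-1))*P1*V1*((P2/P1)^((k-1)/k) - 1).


(k-1)/k = 0.2308
(P2/P1)^exp = 1.6115
W = 4.3333 * 127.6780 * 0.9720 * (1.6115 - 1) = 328.8749 kJ

328.8749 kJ


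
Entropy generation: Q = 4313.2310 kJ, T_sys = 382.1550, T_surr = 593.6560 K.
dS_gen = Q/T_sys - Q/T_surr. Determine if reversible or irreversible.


dS_sys = 4313.2310/382.1550 = 11.2866 kJ/K
dS_surr = -4313.2310/593.6560 = -7.2655 kJ/K
dS_gen = 11.2866 - 7.2655 = 4.0211 kJ/K (irreversible)

dS_gen = 4.0211 kJ/K, irreversible


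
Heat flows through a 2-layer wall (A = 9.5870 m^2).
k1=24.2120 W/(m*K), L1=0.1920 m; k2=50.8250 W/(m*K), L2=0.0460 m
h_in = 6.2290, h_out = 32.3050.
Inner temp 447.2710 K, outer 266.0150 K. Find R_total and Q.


R_conv_in = 1/(6.2290*9.5870) = 0.0167
R_1 = 0.1920/(24.2120*9.5870) = 0.0008
R_2 = 0.0460/(50.8250*9.5870) = 9.4406e-05
R_conv_out = 1/(32.3050*9.5870) = 0.0032
R_total = 0.0209 K/W
Q = 181.2560 / 0.0209 = 8674.2203 W

R_total = 0.0209 K/W, Q = 8674.2203 W


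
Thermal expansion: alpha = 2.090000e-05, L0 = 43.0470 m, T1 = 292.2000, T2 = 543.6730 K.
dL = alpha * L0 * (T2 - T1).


dT = 251.4730 K
dL = 2.090000e-05 * 43.0470 * 251.4730 = 0.226246 m
L_final = 43.273246 m

dL = 0.226246 m


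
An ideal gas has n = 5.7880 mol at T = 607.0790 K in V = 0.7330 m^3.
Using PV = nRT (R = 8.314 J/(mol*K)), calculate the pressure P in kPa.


P = nRT/V = 5.7880 * 8.314 * 607.0790 / 0.7330
= 29213.5108 / 0.7330 = 39854.7214 Pa = 39.8547 kPa

39.8547 kPa


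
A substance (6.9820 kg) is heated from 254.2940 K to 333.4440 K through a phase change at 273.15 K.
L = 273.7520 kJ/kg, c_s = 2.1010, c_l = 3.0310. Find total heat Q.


Q1 (sensible, solid) = 6.9820 * 2.1010 * 18.8560 = 276.6021 kJ
Q2 (latent) = 6.9820 * 273.7520 = 1911.3365 kJ
Q3 (sensible, liquid) = 6.9820 * 3.0310 * 60.2940 = 1275.9683 kJ
Q_total = 3463.9068 kJ

3463.9068 kJ


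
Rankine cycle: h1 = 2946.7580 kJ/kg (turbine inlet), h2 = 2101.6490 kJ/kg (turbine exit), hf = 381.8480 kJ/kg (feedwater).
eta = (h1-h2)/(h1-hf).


W = 845.1090 kJ/kg
Q_in = 2564.9100 kJ/kg
eta = 0.3295 = 32.9489%

eta = 32.9489%


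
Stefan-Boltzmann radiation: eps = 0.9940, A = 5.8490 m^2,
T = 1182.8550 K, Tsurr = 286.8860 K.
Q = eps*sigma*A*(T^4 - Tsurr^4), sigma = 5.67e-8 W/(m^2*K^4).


T^4 = 1.9576e+12
Tsurr^4 = 6.7739e+09
Q = 0.9940 * 5.67e-8 * 5.8490 * 1.9508e+12 = 643089.9426 W

643089.9426 W


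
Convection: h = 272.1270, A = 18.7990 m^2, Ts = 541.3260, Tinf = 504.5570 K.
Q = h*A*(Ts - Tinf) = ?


dT = 36.7690 K
Q = 272.1270 * 18.7990 * 36.7690 = 188099.7422 W

188099.7422 W


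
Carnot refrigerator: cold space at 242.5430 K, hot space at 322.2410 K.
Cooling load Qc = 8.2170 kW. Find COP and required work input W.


COP = 242.5430 / 79.6980 = 3.0433
W = 8.2170 / 3.0433 = 2.7001 kW

COP = 3.0433, W = 2.7001 kW


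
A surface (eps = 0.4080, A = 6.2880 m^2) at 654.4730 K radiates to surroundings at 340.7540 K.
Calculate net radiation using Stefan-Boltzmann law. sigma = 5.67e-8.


T^4 = 1.8347e+11
Tsurr^4 = 1.3482e+10
Q = 0.4080 * 5.67e-8 * 6.2880 * 1.6999e+11 = 24727.2198 W

24727.2198 W


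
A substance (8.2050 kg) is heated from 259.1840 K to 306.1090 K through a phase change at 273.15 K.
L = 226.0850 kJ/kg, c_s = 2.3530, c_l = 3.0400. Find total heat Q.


Q1 (sensible, solid) = 8.2050 * 2.3530 * 13.9660 = 269.6327 kJ
Q2 (latent) = 8.2050 * 226.0850 = 1855.0274 kJ
Q3 (sensible, liquid) = 8.2050 * 3.0400 * 32.9590 = 822.1029 kJ
Q_total = 2946.7630 kJ

2946.7630 kJ


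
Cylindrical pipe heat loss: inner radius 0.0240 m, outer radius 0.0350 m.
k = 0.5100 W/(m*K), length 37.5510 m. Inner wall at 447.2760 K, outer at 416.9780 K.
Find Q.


dT = 30.2980 K
ln(ro/ri) = 0.3773
Q = 2*pi*0.5100*37.5510*30.2980 / 0.3773 = 9662.8524 W

9662.8524 W


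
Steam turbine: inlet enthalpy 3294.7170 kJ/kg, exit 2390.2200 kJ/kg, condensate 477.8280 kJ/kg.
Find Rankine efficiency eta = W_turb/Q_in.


W = 904.4970 kJ/kg
Q_in = 2816.8890 kJ/kg
eta = 0.3211 = 32.1098%

eta = 32.1098%


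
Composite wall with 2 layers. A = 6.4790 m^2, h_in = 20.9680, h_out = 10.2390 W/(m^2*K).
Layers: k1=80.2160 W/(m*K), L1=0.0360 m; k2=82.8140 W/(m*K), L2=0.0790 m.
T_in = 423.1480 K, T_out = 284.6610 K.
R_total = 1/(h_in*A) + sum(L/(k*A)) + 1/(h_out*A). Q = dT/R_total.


R_conv_in = 1/(20.9680*6.4790) = 0.0074
R_1 = 0.0360/(80.2160*6.4790) = 6.9268e-05
R_2 = 0.0790/(82.8140*6.4790) = 0.0001
R_conv_out = 1/(10.2390*6.4790) = 0.0151
R_total = 0.0227 K/W
Q = 138.4870 / 0.0227 = 6113.7626 W

R_total = 0.0227 K/W, Q = 6113.7626 W


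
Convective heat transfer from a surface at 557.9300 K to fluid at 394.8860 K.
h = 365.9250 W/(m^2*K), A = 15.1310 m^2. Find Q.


dT = 163.0440 K
Q = 365.9250 * 15.1310 * 163.0440 = 902743.8412 W

902743.8412 W


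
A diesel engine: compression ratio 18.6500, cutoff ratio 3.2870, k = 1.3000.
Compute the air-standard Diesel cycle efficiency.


r^(k-1) = 2.4055
rc^k = 4.6972
eta = 0.4830 = 48.3036%

48.3036%


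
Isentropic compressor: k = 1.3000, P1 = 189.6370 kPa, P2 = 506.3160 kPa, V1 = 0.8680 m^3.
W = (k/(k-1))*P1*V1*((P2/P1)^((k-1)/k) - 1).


(k-1)/k = 0.2308
(P2/P1)^exp = 1.2544
W = 4.3333 * 189.6370 * 0.8680 * (1.2544 - 1) = 181.4331 kJ

181.4331 kJ


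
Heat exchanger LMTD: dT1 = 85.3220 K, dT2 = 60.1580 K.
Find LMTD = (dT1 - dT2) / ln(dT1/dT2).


dT1/dT2 = 1.4183
ln(dT1/dT2) = 0.3495
LMTD = 25.1640 / 0.3495 = 72.0087 K

72.0087 K


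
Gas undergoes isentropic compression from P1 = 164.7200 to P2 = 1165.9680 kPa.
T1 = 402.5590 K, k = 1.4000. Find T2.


(k-1)/k = 0.2857
(P2/P1)^exp = 1.7492
T2 = 402.5590 * 1.7492 = 704.1572 K

704.1572 K


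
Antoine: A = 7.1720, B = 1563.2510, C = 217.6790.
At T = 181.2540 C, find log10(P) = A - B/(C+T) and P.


C+T = 398.9330
B/(C+T) = 3.9186
log10(P) = 7.1720 - 3.9186 = 3.2534
P = 10^3.2534 = 1792.3371 mmHg

1792.3371 mmHg


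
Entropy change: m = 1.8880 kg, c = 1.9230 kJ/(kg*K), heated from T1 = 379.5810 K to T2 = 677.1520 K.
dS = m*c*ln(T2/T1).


T2/T1 = 1.7839
ln(T2/T1) = 0.5788
dS = 1.8880 * 1.9230 * 0.5788 = 2.1015 kJ/K

2.1015 kJ/K


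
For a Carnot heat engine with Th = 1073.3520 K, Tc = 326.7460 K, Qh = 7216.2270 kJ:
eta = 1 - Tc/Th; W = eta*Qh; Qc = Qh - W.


eta = 1 - 326.7460/1073.3520 = 0.6956
W = 0.6956 * 7216.2270 = 5019.4888 kJ
Qc = 7216.2270 - 5019.4888 = 2196.7382 kJ

eta = 69.5584%, W = 5019.4888 kJ, Qc = 2196.7382 kJ


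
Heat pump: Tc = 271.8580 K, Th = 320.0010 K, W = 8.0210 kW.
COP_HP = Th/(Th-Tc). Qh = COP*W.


COP = 320.0010 / 48.1430 = 6.6469
Qh = 6.6469 * 8.0210 = 53.3147 kW

COP = 6.6469, Qh = 53.3147 kW


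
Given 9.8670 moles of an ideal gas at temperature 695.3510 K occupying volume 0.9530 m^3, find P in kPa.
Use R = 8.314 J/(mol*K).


P = nRT/V = 9.8670 * 8.314 * 695.3510 / 0.9530
= 57042.5894 / 0.9530 = 59855.8126 Pa = 59.8558 kPa

59.8558 kPa


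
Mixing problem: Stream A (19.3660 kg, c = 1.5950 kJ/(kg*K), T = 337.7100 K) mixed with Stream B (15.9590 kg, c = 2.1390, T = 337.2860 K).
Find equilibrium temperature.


num = 21945.1429
den = 65.0251
Tf = 337.4874 K

337.4874 K


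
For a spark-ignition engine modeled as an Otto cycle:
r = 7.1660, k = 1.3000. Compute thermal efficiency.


r^(k-1) = 1.8054
eta = 1 - 1/1.8054 = 0.4461 = 44.6118%

44.6118%


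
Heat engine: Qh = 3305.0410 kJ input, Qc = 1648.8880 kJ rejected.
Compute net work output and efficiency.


W = 3305.0410 - 1648.8880 = 1656.1530 kJ
eta = 1656.1530 / 3305.0410 = 0.5011 = 50.1099%

W = 1656.1530 kJ, eta = 50.1099%


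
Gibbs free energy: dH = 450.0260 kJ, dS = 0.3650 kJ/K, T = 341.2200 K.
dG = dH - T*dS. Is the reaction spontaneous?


T*dS = 341.2200 * 0.3650 = 124.5453 kJ
dG = 450.0260 - 124.5453 = 325.4807 kJ (non-spontaneous)

dG = 325.4807 kJ, non-spontaneous


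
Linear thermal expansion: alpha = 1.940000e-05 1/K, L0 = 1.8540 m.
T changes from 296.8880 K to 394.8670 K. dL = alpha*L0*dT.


dT = 97.9790 K
dL = 1.940000e-05 * 1.8540 * 97.9790 = 0.003524 m
L_final = 1.857524 m

dL = 0.003524 m


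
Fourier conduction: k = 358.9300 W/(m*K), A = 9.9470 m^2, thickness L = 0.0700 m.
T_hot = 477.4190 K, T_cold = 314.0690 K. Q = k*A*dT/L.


dT = 163.3500 K
Q = 358.9300 * 9.9470 * 163.3500 / 0.0700 = 8331495.7225 W

8331495.7225 W


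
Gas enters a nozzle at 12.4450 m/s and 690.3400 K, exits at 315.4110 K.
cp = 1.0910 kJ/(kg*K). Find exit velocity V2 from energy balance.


dT = 374.9290 K
2*cp*1000*dT = 818095.0780
V1^2 = 154.8780
V2 = sqrt(818249.9560) = 904.5717 m/s

904.5717 m/s


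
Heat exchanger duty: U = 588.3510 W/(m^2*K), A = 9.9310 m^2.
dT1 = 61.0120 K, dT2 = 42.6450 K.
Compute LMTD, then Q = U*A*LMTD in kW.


LMTD = 51.2815 K
Q = 588.3510 * 9.9310 * 51.2815 = 299633.2307 W = 299.6332 kW

299.6332 kW


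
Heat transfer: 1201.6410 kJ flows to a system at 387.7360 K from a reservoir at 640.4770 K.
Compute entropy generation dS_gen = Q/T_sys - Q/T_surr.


dS_sys = 1201.6410/387.7360 = 3.0991 kJ/K
dS_surr = -1201.6410/640.4770 = -1.8762 kJ/K
dS_gen = 3.0991 - 1.8762 = 1.2230 kJ/K (irreversible)

dS_gen = 1.2230 kJ/K, irreversible


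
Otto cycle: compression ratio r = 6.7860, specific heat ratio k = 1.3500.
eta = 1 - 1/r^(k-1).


r^(k-1) = 1.9546
eta = 1 - 1/1.9546 = 0.4884 = 48.8395%

48.8395%


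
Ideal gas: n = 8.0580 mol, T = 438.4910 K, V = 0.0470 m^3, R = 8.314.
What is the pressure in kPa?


P = nRT/V = 8.0580 * 8.314 * 438.4910 / 0.0470
= 29376.3590 / 0.0470 = 625028.9152 Pa = 625.0289 kPa

625.0289 kPa


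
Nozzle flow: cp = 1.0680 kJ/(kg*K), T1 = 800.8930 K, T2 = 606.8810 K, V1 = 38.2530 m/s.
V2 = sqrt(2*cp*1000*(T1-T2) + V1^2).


dT = 194.0120 K
2*cp*1000*dT = 414409.6320
V1^2 = 1463.2920
V2 = sqrt(415872.9240) = 644.8821 m/s

644.8821 m/s


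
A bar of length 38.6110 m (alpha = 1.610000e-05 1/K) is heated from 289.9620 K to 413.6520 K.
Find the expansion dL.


dT = 123.6900 K
dL = 1.610000e-05 * 38.6110 * 123.6900 = 0.076890 m
L_final = 38.687890 m

dL = 0.076890 m


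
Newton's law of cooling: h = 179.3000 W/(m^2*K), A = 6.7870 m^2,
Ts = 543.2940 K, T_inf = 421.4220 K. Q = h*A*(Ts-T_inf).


dT = 121.8720 K
Q = 179.3000 * 6.7870 * 121.8720 = 148307.1458 W

148307.1458 W


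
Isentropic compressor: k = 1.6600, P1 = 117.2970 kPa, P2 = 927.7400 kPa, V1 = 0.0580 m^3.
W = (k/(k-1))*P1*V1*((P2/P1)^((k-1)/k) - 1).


(k-1)/k = 0.3976
(P2/P1)^exp = 2.2756
W = 2.5152 * 117.2970 * 0.0580 * (2.2756 - 1) = 21.8266 kJ

21.8266 kJ


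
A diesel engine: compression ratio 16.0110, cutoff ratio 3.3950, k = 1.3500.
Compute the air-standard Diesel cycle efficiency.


r^(k-1) = 2.6397
rc^k = 5.2076
eta = 0.5070 = 50.7003%

50.7003%


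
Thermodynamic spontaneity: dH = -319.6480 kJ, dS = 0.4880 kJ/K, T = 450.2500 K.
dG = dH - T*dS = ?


T*dS = 450.2500 * 0.4880 = 219.7220 kJ
dG = -319.6480 - 219.7220 = -539.3700 kJ (spontaneous)

dG = -539.3700 kJ, spontaneous


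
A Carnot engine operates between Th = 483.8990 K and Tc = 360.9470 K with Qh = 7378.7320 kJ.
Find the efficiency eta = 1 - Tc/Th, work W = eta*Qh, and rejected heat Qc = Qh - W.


eta = 1 - 360.9470/483.8990 = 0.2541
W = 0.2541 * 7378.7320 = 1874.8331 kJ
Qc = 7378.7320 - 1874.8331 = 5503.8989 kJ

eta = 25.4086%, W = 1874.8331 kJ, Qc = 5503.8989 kJ


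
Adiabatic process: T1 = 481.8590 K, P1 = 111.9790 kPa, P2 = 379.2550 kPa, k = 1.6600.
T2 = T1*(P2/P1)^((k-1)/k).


(k-1)/k = 0.3976
(P2/P1)^exp = 1.6242
T2 = 481.8590 * 1.6242 = 782.6386 K

782.6386 K


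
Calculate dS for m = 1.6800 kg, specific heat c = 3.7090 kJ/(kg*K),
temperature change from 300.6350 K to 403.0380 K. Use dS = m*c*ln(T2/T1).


T2/T1 = 1.3406
ln(T2/T1) = 0.2931
dS = 1.6800 * 3.7090 * 0.2931 = 1.8266 kJ/K

1.8266 kJ/K


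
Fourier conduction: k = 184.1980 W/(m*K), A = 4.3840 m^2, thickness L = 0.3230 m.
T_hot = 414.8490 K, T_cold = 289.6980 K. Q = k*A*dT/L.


dT = 125.1510 K
Q = 184.1980 * 4.3840 * 125.1510 / 0.3230 = 312886.8115 W

312886.8115 W


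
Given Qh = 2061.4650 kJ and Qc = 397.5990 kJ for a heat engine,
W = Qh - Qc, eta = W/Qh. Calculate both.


W = 2061.4650 - 397.5990 = 1663.8660 kJ
eta = 1663.8660 / 2061.4650 = 0.8071 = 80.7128%

W = 1663.8660 kJ, eta = 80.7128%


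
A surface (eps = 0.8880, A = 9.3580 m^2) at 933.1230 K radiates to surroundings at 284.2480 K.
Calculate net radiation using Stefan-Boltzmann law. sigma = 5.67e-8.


T^4 = 7.5815e+11
Tsurr^4 = 6.5281e+09
Q = 0.8880 * 5.67e-8 * 9.3580 * 7.5162e+11 = 354143.2004 W

354143.2004 W


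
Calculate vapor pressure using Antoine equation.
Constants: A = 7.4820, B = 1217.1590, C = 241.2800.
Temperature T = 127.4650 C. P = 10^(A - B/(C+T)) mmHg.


C+T = 368.7450
B/(C+T) = 3.3008
log10(P) = 7.4820 - 3.3008 = 4.1812
P = 10^4.1812 = 15176.9699 mmHg

15176.9699 mmHg


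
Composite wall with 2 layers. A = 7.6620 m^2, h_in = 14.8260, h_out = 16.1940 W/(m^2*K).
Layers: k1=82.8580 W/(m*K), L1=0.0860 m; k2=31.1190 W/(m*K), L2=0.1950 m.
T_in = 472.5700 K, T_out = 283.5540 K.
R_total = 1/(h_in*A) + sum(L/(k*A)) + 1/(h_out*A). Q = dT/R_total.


R_conv_in = 1/(14.8260*7.6620) = 0.0088
R_1 = 0.0860/(82.8580*7.6620) = 0.0001
R_2 = 0.1950/(31.1190*7.6620) = 0.0008
R_conv_out = 1/(16.1940*7.6620) = 0.0081
R_total = 0.0178 K/W
Q = 189.0160 / 0.0178 = 10609.4691 W

R_total = 0.0178 K/W, Q = 10609.4691 W


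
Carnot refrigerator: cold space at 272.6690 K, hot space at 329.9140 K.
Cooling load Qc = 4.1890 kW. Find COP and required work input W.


COP = 272.6690 / 57.2450 = 4.7632
W = 4.1890 / 4.7632 = 0.8795 kW

COP = 4.7632, W = 0.8795 kW


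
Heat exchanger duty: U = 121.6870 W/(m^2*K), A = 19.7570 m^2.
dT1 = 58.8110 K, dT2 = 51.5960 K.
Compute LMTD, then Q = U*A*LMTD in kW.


LMTD = 55.1248 K
Q = 121.6870 * 19.7570 * 55.1248 = 132529.4610 W = 132.5295 kW

132.5295 kW


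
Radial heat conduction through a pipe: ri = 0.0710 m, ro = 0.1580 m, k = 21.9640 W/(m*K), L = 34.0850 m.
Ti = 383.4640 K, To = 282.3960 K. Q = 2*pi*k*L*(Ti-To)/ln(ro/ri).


dT = 101.0680 K
ln(ro/ri) = 0.7999
Q = 2*pi*21.9640*34.0850*101.0680 / 0.7999 = 594325.4775 W

594325.4775 W


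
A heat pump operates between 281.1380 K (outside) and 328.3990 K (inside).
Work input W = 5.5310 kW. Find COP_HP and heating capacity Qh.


COP = 328.3990 / 47.2610 = 6.9486
Qh = 6.9486 * 5.5310 = 38.4328 kW

COP = 6.9486, Qh = 38.4328 kW


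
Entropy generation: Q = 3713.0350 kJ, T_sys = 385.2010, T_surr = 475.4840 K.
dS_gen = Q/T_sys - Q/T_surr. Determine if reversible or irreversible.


dS_sys = 3713.0350/385.2010 = 9.6392 kJ/K
dS_surr = -3713.0350/475.4840 = -7.8090 kJ/K
dS_gen = 9.6392 - 7.8090 = 1.8303 kJ/K (irreversible)

dS_gen = 1.8303 kJ/K, irreversible


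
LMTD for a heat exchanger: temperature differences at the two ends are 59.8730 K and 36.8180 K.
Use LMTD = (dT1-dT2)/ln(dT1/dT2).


dT1/dT2 = 1.6262
ln(dT1/dT2) = 0.4862
LMTD = 23.0550 / 0.4862 = 47.4150 K

47.4150 K


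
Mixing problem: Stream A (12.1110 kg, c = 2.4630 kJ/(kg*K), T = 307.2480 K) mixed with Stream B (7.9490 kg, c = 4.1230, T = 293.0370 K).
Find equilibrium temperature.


num = 18768.9360
den = 62.6031
Tf = 299.8083 K

299.8083 K


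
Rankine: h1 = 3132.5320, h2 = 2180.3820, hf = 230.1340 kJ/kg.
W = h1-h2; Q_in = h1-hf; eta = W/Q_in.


W = 952.1500 kJ/kg
Q_in = 2902.3980 kJ/kg
eta = 0.3281 = 32.8056%

eta = 32.8056%


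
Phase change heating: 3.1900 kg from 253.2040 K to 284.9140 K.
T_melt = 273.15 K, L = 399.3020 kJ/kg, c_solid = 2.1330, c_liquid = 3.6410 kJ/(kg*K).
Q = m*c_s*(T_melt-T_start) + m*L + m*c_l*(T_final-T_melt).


Q1 (sensible, solid) = 3.1900 * 2.1330 * 19.9460 = 135.7180 kJ
Q2 (latent) = 3.1900 * 399.3020 = 1273.7734 kJ
Q3 (sensible, liquid) = 3.1900 * 3.6410 * 11.7640 = 136.6364 kJ
Q_total = 1546.1277 kJ

1546.1277 kJ


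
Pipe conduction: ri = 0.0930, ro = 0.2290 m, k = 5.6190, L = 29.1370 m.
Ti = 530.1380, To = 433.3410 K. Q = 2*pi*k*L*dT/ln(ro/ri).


dT = 96.7970 K
ln(ro/ri) = 0.9011
Q = 2*pi*5.6190*29.1370*96.7970 / 0.9011 = 110499.8767 W

110499.8767 W


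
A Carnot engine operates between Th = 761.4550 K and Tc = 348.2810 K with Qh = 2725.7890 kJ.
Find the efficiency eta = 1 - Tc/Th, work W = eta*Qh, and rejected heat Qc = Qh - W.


eta = 1 - 348.2810/761.4550 = 0.5426
W = 0.5426 * 2725.7890 = 1479.0436 kJ
Qc = 2725.7890 - 1479.0436 = 1246.7454 kJ

eta = 54.2611%, W = 1479.0436 kJ, Qc = 1246.7454 kJ


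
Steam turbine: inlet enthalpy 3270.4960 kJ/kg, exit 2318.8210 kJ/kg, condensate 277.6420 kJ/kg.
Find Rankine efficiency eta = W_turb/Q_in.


W = 951.6750 kJ/kg
Q_in = 2992.8540 kJ/kg
eta = 0.3180 = 31.7982%

eta = 31.7982%


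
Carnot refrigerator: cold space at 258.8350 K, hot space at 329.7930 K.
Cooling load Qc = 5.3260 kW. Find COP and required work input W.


COP = 258.8350 / 70.9580 = 3.6477
W = 5.3260 / 3.6477 = 1.4601 kW

COP = 3.6477, W = 1.4601 kW


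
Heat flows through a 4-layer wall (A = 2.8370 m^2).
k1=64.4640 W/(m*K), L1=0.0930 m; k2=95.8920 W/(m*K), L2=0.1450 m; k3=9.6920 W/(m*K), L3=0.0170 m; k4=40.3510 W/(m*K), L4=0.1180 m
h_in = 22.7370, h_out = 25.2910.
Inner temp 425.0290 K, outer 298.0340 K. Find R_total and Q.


R_conv_in = 1/(22.7370*2.8370) = 0.0155
R_1 = 0.0930/(64.4640*2.8370) = 0.0005
R_2 = 0.1450/(95.8920*2.8370) = 0.0005
R_3 = 0.0170/(9.6920*2.8370) = 0.0006
R_4 = 0.1180/(40.3510*2.8370) = 0.0010
R_conv_out = 1/(25.2910*2.8370) = 0.0139
R_total = 0.0321 K/W
Q = 126.9950 / 0.0321 = 3952.4815 W

R_total = 0.0321 K/W, Q = 3952.4815 W


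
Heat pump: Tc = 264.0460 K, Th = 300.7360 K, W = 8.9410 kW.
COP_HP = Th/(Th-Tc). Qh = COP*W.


COP = 300.7360 / 36.6900 = 8.1967
Qh = 8.1967 * 8.9410 = 73.2865 kW

COP = 8.1967, Qh = 73.2865 kW


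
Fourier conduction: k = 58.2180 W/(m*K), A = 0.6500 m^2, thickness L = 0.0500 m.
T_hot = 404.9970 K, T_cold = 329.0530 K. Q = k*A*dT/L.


dT = 75.9440 K
Q = 58.2180 * 0.6500 * 75.9440 / 0.0500 = 57477.0013 W

57477.0013 W


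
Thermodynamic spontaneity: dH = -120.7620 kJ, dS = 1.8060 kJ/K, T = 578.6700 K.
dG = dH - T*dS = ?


T*dS = 578.6700 * 1.8060 = 1045.0780 kJ
dG = -120.7620 - 1045.0780 = -1165.8400 kJ (spontaneous)

dG = -1165.8400 kJ, spontaneous


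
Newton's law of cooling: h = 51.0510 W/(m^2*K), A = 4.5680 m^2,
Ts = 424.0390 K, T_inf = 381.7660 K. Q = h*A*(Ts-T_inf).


dT = 42.2730 K
Q = 51.0510 * 4.5680 * 42.2730 = 9858.1045 W

9858.1045 W


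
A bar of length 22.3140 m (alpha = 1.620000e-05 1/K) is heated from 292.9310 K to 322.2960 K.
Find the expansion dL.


dT = 29.3650 K
dL = 1.620000e-05 * 22.3140 * 29.3650 = 0.010615 m
L_final = 22.324615 m

dL = 0.010615 m


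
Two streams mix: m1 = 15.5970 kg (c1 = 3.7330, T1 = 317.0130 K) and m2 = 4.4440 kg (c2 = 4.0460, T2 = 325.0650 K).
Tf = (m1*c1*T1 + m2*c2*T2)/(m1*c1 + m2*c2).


num = 24302.4450
den = 76.2040
Tf = 318.9129 K

318.9129 K


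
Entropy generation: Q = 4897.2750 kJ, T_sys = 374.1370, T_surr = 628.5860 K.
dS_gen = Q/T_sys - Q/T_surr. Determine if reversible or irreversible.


dS_sys = 4897.2750/374.1370 = 13.0895 kJ/K
dS_surr = -4897.2750/628.5860 = -7.7909 kJ/K
dS_gen = 13.0895 - 7.7909 = 5.2986 kJ/K (irreversible)

dS_gen = 5.2986 kJ/K, irreversible


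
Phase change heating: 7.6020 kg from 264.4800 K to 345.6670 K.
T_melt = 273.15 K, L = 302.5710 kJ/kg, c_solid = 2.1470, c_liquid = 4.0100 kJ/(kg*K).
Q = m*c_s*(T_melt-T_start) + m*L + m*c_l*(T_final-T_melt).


Q1 (sensible, solid) = 7.6020 * 2.1470 * 8.6700 = 141.5074 kJ
Q2 (latent) = 7.6020 * 302.5710 = 2300.1447 kJ
Q3 (sensible, liquid) = 7.6020 * 4.0100 * 72.5170 = 2210.6097 kJ
Q_total = 4652.2618 kJ

4652.2618 kJ
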